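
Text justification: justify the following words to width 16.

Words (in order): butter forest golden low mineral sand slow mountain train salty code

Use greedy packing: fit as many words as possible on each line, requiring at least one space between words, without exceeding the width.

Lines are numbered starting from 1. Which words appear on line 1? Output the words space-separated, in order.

Answer: butter forest

Derivation:
Line 1: ['butter', 'forest'] (min_width=13, slack=3)
Line 2: ['golden', 'low'] (min_width=10, slack=6)
Line 3: ['mineral', 'sand'] (min_width=12, slack=4)
Line 4: ['slow', 'mountain'] (min_width=13, slack=3)
Line 5: ['train', 'salty', 'code'] (min_width=16, slack=0)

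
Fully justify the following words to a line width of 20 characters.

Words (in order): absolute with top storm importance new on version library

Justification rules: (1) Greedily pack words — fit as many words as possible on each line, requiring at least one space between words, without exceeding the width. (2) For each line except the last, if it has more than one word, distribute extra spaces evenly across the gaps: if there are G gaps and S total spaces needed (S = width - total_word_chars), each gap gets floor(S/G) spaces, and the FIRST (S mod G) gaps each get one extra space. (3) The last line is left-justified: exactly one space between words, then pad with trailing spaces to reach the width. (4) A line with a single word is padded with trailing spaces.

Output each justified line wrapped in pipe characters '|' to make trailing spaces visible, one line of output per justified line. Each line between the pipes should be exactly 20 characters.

Answer: |absolute   with  top|
|storm importance new|
|on version library  |

Derivation:
Line 1: ['absolute', 'with', 'top'] (min_width=17, slack=3)
Line 2: ['storm', 'importance', 'new'] (min_width=20, slack=0)
Line 3: ['on', 'version', 'library'] (min_width=18, slack=2)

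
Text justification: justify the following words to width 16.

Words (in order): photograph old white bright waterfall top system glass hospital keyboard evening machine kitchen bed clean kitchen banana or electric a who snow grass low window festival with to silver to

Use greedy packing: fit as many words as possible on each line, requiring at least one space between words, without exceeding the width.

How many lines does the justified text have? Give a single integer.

Line 1: ['photograph', 'old'] (min_width=14, slack=2)
Line 2: ['white', 'bright'] (min_width=12, slack=4)
Line 3: ['waterfall', 'top'] (min_width=13, slack=3)
Line 4: ['system', 'glass'] (min_width=12, slack=4)
Line 5: ['hospital'] (min_width=8, slack=8)
Line 6: ['keyboard', 'evening'] (min_width=16, slack=0)
Line 7: ['machine', 'kitchen'] (min_width=15, slack=1)
Line 8: ['bed', 'clean'] (min_width=9, slack=7)
Line 9: ['kitchen', 'banana'] (min_width=14, slack=2)
Line 10: ['or', 'electric', 'a'] (min_width=13, slack=3)
Line 11: ['who', 'snow', 'grass'] (min_width=14, slack=2)
Line 12: ['low', 'window'] (min_width=10, slack=6)
Line 13: ['festival', 'with', 'to'] (min_width=16, slack=0)
Line 14: ['silver', 'to'] (min_width=9, slack=7)
Total lines: 14

Answer: 14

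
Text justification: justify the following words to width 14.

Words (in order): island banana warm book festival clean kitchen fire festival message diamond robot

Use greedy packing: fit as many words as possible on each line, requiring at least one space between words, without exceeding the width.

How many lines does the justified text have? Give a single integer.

Answer: 7

Derivation:
Line 1: ['island', 'banana'] (min_width=13, slack=1)
Line 2: ['warm', 'book'] (min_width=9, slack=5)
Line 3: ['festival', 'clean'] (min_width=14, slack=0)
Line 4: ['kitchen', 'fire'] (min_width=12, slack=2)
Line 5: ['festival'] (min_width=8, slack=6)
Line 6: ['message'] (min_width=7, slack=7)
Line 7: ['diamond', 'robot'] (min_width=13, slack=1)
Total lines: 7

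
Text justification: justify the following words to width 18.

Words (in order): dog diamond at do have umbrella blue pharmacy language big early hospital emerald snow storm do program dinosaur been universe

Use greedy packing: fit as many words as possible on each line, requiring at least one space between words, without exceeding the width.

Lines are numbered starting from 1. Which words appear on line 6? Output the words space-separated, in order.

Answer: do program

Derivation:
Line 1: ['dog', 'diamond', 'at', 'do'] (min_width=17, slack=1)
Line 2: ['have', 'umbrella', 'blue'] (min_width=18, slack=0)
Line 3: ['pharmacy', 'language'] (min_width=17, slack=1)
Line 4: ['big', 'early', 'hospital'] (min_width=18, slack=0)
Line 5: ['emerald', 'snow', 'storm'] (min_width=18, slack=0)
Line 6: ['do', 'program'] (min_width=10, slack=8)
Line 7: ['dinosaur', 'been'] (min_width=13, slack=5)
Line 8: ['universe'] (min_width=8, slack=10)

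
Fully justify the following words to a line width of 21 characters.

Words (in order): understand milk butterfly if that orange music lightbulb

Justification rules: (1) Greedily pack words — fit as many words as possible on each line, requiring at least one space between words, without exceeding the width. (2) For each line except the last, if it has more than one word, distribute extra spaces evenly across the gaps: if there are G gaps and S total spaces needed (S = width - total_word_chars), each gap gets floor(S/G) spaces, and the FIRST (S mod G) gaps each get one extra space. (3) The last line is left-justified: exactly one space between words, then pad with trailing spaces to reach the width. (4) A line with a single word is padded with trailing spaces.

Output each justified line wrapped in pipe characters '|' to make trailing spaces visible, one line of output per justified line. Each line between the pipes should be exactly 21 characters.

Answer: |understand       milk|
|butterfly   if   that|
|orange          music|
|lightbulb            |

Derivation:
Line 1: ['understand', 'milk'] (min_width=15, slack=6)
Line 2: ['butterfly', 'if', 'that'] (min_width=17, slack=4)
Line 3: ['orange', 'music'] (min_width=12, slack=9)
Line 4: ['lightbulb'] (min_width=9, slack=12)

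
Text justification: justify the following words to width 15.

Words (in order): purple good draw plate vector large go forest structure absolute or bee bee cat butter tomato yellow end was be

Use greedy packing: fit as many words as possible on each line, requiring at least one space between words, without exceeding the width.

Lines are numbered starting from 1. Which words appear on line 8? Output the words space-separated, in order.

Line 1: ['purple', 'good'] (min_width=11, slack=4)
Line 2: ['draw', 'plate'] (min_width=10, slack=5)
Line 3: ['vector', 'large', 'go'] (min_width=15, slack=0)
Line 4: ['forest'] (min_width=6, slack=9)
Line 5: ['structure'] (min_width=9, slack=6)
Line 6: ['absolute', 'or', 'bee'] (min_width=15, slack=0)
Line 7: ['bee', 'cat', 'butter'] (min_width=14, slack=1)
Line 8: ['tomato', 'yellow'] (min_width=13, slack=2)
Line 9: ['end', 'was', 'be'] (min_width=10, slack=5)

Answer: tomato yellow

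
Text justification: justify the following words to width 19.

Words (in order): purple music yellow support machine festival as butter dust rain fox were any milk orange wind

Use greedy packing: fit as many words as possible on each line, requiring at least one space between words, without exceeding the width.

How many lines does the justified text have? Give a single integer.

Answer: 6

Derivation:
Line 1: ['purple', 'music', 'yellow'] (min_width=19, slack=0)
Line 2: ['support', 'machine'] (min_width=15, slack=4)
Line 3: ['festival', 'as', 'butter'] (min_width=18, slack=1)
Line 4: ['dust', 'rain', 'fox', 'were'] (min_width=18, slack=1)
Line 5: ['any', 'milk', 'orange'] (min_width=15, slack=4)
Line 6: ['wind'] (min_width=4, slack=15)
Total lines: 6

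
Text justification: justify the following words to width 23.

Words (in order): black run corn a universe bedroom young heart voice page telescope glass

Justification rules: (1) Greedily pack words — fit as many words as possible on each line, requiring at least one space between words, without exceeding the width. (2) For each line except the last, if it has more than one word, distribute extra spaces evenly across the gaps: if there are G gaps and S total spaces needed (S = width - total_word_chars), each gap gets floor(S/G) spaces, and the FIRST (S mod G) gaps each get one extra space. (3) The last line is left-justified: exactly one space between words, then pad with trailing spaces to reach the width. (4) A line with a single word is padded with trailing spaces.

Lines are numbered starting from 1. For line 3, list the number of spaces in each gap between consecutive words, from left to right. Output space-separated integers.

Line 1: ['black', 'run', 'corn', 'a'] (min_width=16, slack=7)
Line 2: ['universe', 'bedroom', 'young'] (min_width=22, slack=1)
Line 3: ['heart', 'voice', 'page'] (min_width=16, slack=7)
Line 4: ['telescope', 'glass'] (min_width=15, slack=8)

Answer: 5 4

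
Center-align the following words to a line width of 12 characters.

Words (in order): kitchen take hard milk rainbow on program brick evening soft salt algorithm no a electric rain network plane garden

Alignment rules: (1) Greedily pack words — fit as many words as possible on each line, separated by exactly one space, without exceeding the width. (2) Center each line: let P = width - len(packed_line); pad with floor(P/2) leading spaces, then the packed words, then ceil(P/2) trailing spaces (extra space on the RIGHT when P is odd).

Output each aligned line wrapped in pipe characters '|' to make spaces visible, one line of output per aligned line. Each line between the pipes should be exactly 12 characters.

Line 1: ['kitchen', 'take'] (min_width=12, slack=0)
Line 2: ['hard', 'milk'] (min_width=9, slack=3)
Line 3: ['rainbow', 'on'] (min_width=10, slack=2)
Line 4: ['program'] (min_width=7, slack=5)
Line 5: ['brick'] (min_width=5, slack=7)
Line 6: ['evening', 'soft'] (min_width=12, slack=0)
Line 7: ['salt'] (min_width=4, slack=8)
Line 8: ['algorithm', 'no'] (min_width=12, slack=0)
Line 9: ['a', 'electric'] (min_width=10, slack=2)
Line 10: ['rain', 'network'] (min_width=12, slack=0)
Line 11: ['plane', 'garden'] (min_width=12, slack=0)

Answer: |kitchen take|
| hard milk  |
| rainbow on |
|  program   |
|   brick    |
|evening soft|
|    salt    |
|algorithm no|
| a electric |
|rain network|
|plane garden|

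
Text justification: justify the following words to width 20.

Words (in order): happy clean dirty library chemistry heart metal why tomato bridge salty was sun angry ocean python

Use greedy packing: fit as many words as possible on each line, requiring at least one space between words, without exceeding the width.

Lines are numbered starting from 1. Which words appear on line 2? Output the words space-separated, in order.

Answer: library chemistry

Derivation:
Line 1: ['happy', 'clean', 'dirty'] (min_width=17, slack=3)
Line 2: ['library', 'chemistry'] (min_width=17, slack=3)
Line 3: ['heart', 'metal', 'why'] (min_width=15, slack=5)
Line 4: ['tomato', 'bridge', 'salty'] (min_width=19, slack=1)
Line 5: ['was', 'sun', 'angry', 'ocean'] (min_width=19, slack=1)
Line 6: ['python'] (min_width=6, slack=14)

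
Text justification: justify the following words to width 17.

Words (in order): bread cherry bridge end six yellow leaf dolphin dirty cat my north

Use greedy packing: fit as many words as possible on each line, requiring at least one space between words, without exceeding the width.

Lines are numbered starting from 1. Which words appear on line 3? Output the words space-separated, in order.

Answer: yellow leaf

Derivation:
Line 1: ['bread', 'cherry'] (min_width=12, slack=5)
Line 2: ['bridge', 'end', 'six'] (min_width=14, slack=3)
Line 3: ['yellow', 'leaf'] (min_width=11, slack=6)
Line 4: ['dolphin', 'dirty', 'cat'] (min_width=17, slack=0)
Line 5: ['my', 'north'] (min_width=8, slack=9)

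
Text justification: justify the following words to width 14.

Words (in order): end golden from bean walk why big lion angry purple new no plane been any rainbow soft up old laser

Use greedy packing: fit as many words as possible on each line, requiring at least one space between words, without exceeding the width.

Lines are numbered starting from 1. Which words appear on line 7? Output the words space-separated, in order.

Answer: rainbow soft

Derivation:
Line 1: ['end', 'golden'] (min_width=10, slack=4)
Line 2: ['from', 'bean', 'walk'] (min_width=14, slack=0)
Line 3: ['why', 'big', 'lion'] (min_width=12, slack=2)
Line 4: ['angry', 'purple'] (min_width=12, slack=2)
Line 5: ['new', 'no', 'plane'] (min_width=12, slack=2)
Line 6: ['been', 'any'] (min_width=8, slack=6)
Line 7: ['rainbow', 'soft'] (min_width=12, slack=2)
Line 8: ['up', 'old', 'laser'] (min_width=12, slack=2)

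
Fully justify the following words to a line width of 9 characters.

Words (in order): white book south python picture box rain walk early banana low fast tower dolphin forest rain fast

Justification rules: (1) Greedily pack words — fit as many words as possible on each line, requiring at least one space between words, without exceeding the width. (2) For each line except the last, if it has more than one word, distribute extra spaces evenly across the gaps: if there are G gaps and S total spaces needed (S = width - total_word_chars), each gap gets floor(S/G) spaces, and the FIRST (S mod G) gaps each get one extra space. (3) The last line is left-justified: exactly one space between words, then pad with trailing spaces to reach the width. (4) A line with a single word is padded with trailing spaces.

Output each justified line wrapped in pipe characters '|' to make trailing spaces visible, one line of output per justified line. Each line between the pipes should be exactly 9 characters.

Answer: |white    |
|book     |
|south    |
|python   |
|picture  |
|box  rain|
|walk     |
|early    |
|banana   |
|low  fast|
|tower    |
|dolphin  |
|forest   |
|rain fast|

Derivation:
Line 1: ['white'] (min_width=5, slack=4)
Line 2: ['book'] (min_width=4, slack=5)
Line 3: ['south'] (min_width=5, slack=4)
Line 4: ['python'] (min_width=6, slack=3)
Line 5: ['picture'] (min_width=7, slack=2)
Line 6: ['box', 'rain'] (min_width=8, slack=1)
Line 7: ['walk'] (min_width=4, slack=5)
Line 8: ['early'] (min_width=5, slack=4)
Line 9: ['banana'] (min_width=6, slack=3)
Line 10: ['low', 'fast'] (min_width=8, slack=1)
Line 11: ['tower'] (min_width=5, slack=4)
Line 12: ['dolphin'] (min_width=7, slack=2)
Line 13: ['forest'] (min_width=6, slack=3)
Line 14: ['rain', 'fast'] (min_width=9, slack=0)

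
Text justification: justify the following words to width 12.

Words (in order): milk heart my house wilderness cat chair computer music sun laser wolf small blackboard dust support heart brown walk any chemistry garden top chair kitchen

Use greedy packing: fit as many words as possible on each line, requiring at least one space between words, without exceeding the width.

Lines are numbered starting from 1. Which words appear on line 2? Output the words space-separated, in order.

Answer: my house

Derivation:
Line 1: ['milk', 'heart'] (min_width=10, slack=2)
Line 2: ['my', 'house'] (min_width=8, slack=4)
Line 3: ['wilderness'] (min_width=10, slack=2)
Line 4: ['cat', 'chair'] (min_width=9, slack=3)
Line 5: ['computer'] (min_width=8, slack=4)
Line 6: ['music', 'sun'] (min_width=9, slack=3)
Line 7: ['laser', 'wolf'] (min_width=10, slack=2)
Line 8: ['small'] (min_width=5, slack=7)
Line 9: ['blackboard'] (min_width=10, slack=2)
Line 10: ['dust', 'support'] (min_width=12, slack=0)
Line 11: ['heart', 'brown'] (min_width=11, slack=1)
Line 12: ['walk', 'any'] (min_width=8, slack=4)
Line 13: ['chemistry'] (min_width=9, slack=3)
Line 14: ['garden', 'top'] (min_width=10, slack=2)
Line 15: ['chair'] (min_width=5, slack=7)
Line 16: ['kitchen'] (min_width=7, slack=5)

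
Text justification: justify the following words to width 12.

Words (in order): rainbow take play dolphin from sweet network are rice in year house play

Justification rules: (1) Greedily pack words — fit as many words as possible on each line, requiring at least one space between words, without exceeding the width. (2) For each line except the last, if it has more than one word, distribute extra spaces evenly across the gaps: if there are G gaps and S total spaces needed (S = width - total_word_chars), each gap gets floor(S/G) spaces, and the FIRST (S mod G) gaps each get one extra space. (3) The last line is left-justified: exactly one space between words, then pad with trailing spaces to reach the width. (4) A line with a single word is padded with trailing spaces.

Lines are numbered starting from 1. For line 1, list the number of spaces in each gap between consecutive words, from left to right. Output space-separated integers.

Line 1: ['rainbow', 'take'] (min_width=12, slack=0)
Line 2: ['play', 'dolphin'] (min_width=12, slack=0)
Line 3: ['from', 'sweet'] (min_width=10, slack=2)
Line 4: ['network', 'are'] (min_width=11, slack=1)
Line 5: ['rice', 'in', 'year'] (min_width=12, slack=0)
Line 6: ['house', 'play'] (min_width=10, slack=2)

Answer: 1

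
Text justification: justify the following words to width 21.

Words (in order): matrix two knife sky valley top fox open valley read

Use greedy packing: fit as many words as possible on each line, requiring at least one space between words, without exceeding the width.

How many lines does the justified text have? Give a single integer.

Line 1: ['matrix', 'two', 'knife', 'sky'] (min_width=20, slack=1)
Line 2: ['valley', 'top', 'fox', 'open'] (min_width=19, slack=2)
Line 3: ['valley', 'read'] (min_width=11, slack=10)
Total lines: 3

Answer: 3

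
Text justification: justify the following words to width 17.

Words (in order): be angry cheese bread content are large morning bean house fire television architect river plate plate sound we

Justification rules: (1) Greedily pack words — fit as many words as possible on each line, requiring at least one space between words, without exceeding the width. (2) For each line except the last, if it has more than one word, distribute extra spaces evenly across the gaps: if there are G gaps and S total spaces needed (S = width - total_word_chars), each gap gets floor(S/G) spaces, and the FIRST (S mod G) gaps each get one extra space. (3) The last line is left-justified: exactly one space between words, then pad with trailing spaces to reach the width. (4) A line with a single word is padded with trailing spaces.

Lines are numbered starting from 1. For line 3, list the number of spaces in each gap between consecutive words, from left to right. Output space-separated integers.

Line 1: ['be', 'angry', 'cheese'] (min_width=15, slack=2)
Line 2: ['bread', 'content', 'are'] (min_width=17, slack=0)
Line 3: ['large', 'morning'] (min_width=13, slack=4)
Line 4: ['bean', 'house', 'fire'] (min_width=15, slack=2)
Line 5: ['television'] (min_width=10, slack=7)
Line 6: ['architect', 'river'] (min_width=15, slack=2)
Line 7: ['plate', 'plate', 'sound'] (min_width=17, slack=0)
Line 8: ['we'] (min_width=2, slack=15)

Answer: 5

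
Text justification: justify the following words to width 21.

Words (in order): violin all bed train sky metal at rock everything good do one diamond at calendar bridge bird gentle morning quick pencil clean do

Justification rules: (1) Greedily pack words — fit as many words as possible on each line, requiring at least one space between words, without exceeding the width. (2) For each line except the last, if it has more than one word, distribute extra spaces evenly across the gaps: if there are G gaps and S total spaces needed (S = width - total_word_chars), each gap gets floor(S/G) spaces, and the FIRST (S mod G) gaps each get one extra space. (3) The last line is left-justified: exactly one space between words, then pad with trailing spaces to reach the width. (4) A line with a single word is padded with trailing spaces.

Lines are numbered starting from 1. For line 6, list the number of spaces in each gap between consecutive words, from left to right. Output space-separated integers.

Line 1: ['violin', 'all', 'bed', 'train'] (min_width=20, slack=1)
Line 2: ['sky', 'metal', 'at', 'rock'] (min_width=17, slack=4)
Line 3: ['everything', 'good', 'do'] (min_width=18, slack=3)
Line 4: ['one', 'diamond', 'at'] (min_width=14, slack=7)
Line 5: ['calendar', 'bridge', 'bird'] (min_width=20, slack=1)
Line 6: ['gentle', 'morning', 'quick'] (min_width=20, slack=1)
Line 7: ['pencil', 'clean', 'do'] (min_width=15, slack=6)

Answer: 2 1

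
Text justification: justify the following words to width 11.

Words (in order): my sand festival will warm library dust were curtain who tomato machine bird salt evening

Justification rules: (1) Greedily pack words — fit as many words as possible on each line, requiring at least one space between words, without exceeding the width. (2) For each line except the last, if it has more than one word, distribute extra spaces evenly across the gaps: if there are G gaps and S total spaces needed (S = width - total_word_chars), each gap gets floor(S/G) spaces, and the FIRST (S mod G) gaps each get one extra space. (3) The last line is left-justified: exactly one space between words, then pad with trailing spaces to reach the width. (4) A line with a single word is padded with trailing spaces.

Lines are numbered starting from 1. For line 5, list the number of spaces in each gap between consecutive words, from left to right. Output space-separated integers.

Answer: 3

Derivation:
Line 1: ['my', 'sand'] (min_width=7, slack=4)
Line 2: ['festival'] (min_width=8, slack=3)
Line 3: ['will', 'warm'] (min_width=9, slack=2)
Line 4: ['library'] (min_width=7, slack=4)
Line 5: ['dust', 'were'] (min_width=9, slack=2)
Line 6: ['curtain', 'who'] (min_width=11, slack=0)
Line 7: ['tomato'] (min_width=6, slack=5)
Line 8: ['machine'] (min_width=7, slack=4)
Line 9: ['bird', 'salt'] (min_width=9, slack=2)
Line 10: ['evening'] (min_width=7, slack=4)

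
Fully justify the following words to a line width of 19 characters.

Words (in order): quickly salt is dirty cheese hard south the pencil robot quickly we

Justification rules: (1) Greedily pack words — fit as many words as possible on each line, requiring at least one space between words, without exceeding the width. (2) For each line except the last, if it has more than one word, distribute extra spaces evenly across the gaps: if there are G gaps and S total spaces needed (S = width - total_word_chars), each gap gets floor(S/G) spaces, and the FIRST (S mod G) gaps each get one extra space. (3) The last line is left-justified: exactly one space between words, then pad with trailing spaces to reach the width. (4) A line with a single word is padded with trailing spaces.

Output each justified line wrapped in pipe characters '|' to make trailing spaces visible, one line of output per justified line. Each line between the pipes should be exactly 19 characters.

Answer: |quickly   salt   is|
|dirty  cheese  hard|
|south   the  pencil|
|robot quickly we   |

Derivation:
Line 1: ['quickly', 'salt', 'is'] (min_width=15, slack=4)
Line 2: ['dirty', 'cheese', 'hard'] (min_width=17, slack=2)
Line 3: ['south', 'the', 'pencil'] (min_width=16, slack=3)
Line 4: ['robot', 'quickly', 'we'] (min_width=16, slack=3)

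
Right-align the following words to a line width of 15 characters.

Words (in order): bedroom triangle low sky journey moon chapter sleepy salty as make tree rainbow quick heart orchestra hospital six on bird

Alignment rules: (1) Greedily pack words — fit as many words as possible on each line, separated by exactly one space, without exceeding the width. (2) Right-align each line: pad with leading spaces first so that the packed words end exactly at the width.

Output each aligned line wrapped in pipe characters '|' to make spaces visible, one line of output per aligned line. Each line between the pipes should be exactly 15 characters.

Answer: |        bedroom|
|   triangle low|
|    sky journey|
|   moon chapter|
|sleepy salty as|
|      make tree|
|  rainbow quick|
|heart orchestra|
|hospital six on|
|           bird|

Derivation:
Line 1: ['bedroom'] (min_width=7, slack=8)
Line 2: ['triangle', 'low'] (min_width=12, slack=3)
Line 3: ['sky', 'journey'] (min_width=11, slack=4)
Line 4: ['moon', 'chapter'] (min_width=12, slack=3)
Line 5: ['sleepy', 'salty', 'as'] (min_width=15, slack=0)
Line 6: ['make', 'tree'] (min_width=9, slack=6)
Line 7: ['rainbow', 'quick'] (min_width=13, slack=2)
Line 8: ['heart', 'orchestra'] (min_width=15, slack=0)
Line 9: ['hospital', 'six', 'on'] (min_width=15, slack=0)
Line 10: ['bird'] (min_width=4, slack=11)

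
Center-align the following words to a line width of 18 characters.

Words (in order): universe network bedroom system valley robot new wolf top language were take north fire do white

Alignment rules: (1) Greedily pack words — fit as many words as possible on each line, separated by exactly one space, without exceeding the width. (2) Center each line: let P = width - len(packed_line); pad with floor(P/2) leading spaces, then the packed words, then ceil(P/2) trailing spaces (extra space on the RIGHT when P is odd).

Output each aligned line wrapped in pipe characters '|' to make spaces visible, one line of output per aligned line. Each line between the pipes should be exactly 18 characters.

Line 1: ['universe', 'network'] (min_width=16, slack=2)
Line 2: ['bedroom', 'system'] (min_width=14, slack=4)
Line 3: ['valley', 'robot', 'new'] (min_width=16, slack=2)
Line 4: ['wolf', 'top', 'language'] (min_width=17, slack=1)
Line 5: ['were', 'take', 'north'] (min_width=15, slack=3)
Line 6: ['fire', 'do', 'white'] (min_width=13, slack=5)

Answer: | universe network |
|  bedroom system  |
| valley robot new |
|wolf top language |
| were take north  |
|  fire do white   |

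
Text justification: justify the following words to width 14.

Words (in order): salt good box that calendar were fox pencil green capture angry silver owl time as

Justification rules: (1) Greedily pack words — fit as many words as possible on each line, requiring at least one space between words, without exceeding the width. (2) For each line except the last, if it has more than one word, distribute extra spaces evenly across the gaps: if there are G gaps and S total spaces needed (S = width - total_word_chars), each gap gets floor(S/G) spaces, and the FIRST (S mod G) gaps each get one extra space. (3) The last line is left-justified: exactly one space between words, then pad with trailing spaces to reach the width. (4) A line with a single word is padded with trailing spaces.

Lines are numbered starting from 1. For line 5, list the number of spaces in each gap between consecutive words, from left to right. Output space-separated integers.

Answer: 2

Derivation:
Line 1: ['salt', 'good', 'box'] (min_width=13, slack=1)
Line 2: ['that', 'calendar'] (min_width=13, slack=1)
Line 3: ['were', 'fox'] (min_width=8, slack=6)
Line 4: ['pencil', 'green'] (min_width=12, slack=2)
Line 5: ['capture', 'angry'] (min_width=13, slack=1)
Line 6: ['silver', 'owl'] (min_width=10, slack=4)
Line 7: ['time', 'as'] (min_width=7, slack=7)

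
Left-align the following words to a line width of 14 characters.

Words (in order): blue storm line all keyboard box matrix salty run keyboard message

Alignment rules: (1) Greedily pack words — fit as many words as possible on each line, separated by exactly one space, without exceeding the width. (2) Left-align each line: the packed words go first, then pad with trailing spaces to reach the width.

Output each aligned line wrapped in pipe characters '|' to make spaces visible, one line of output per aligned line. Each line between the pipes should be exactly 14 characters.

Line 1: ['blue', 'storm'] (min_width=10, slack=4)
Line 2: ['line', 'all'] (min_width=8, slack=6)
Line 3: ['keyboard', 'box'] (min_width=12, slack=2)
Line 4: ['matrix', 'salty'] (min_width=12, slack=2)
Line 5: ['run', 'keyboard'] (min_width=12, slack=2)
Line 6: ['message'] (min_width=7, slack=7)

Answer: |blue storm    |
|line all      |
|keyboard box  |
|matrix salty  |
|run keyboard  |
|message       |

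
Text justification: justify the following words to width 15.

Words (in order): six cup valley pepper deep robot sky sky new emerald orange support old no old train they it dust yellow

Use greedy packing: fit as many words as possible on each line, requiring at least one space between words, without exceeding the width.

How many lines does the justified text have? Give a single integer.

Line 1: ['six', 'cup', 'valley'] (min_width=14, slack=1)
Line 2: ['pepper', 'deep'] (min_width=11, slack=4)
Line 3: ['robot', 'sky', 'sky'] (min_width=13, slack=2)
Line 4: ['new', 'emerald'] (min_width=11, slack=4)
Line 5: ['orange', 'support'] (min_width=14, slack=1)
Line 6: ['old', 'no', 'old'] (min_width=10, slack=5)
Line 7: ['train', 'they', 'it'] (min_width=13, slack=2)
Line 8: ['dust', 'yellow'] (min_width=11, slack=4)
Total lines: 8

Answer: 8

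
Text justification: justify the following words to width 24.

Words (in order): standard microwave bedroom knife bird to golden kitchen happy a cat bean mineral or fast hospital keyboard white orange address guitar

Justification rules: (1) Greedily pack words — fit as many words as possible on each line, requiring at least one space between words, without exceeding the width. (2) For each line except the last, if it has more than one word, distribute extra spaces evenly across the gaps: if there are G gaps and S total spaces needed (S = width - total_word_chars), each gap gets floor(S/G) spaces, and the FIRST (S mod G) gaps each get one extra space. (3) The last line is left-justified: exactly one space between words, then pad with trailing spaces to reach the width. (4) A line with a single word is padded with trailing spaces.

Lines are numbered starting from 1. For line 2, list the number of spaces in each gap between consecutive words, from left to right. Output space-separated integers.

Answer: 2 2 2

Derivation:
Line 1: ['standard', 'microwave'] (min_width=18, slack=6)
Line 2: ['bedroom', 'knife', 'bird', 'to'] (min_width=21, slack=3)
Line 3: ['golden', 'kitchen', 'happy', 'a'] (min_width=22, slack=2)
Line 4: ['cat', 'bean', 'mineral', 'or', 'fast'] (min_width=24, slack=0)
Line 5: ['hospital', 'keyboard', 'white'] (min_width=23, slack=1)
Line 6: ['orange', 'address', 'guitar'] (min_width=21, slack=3)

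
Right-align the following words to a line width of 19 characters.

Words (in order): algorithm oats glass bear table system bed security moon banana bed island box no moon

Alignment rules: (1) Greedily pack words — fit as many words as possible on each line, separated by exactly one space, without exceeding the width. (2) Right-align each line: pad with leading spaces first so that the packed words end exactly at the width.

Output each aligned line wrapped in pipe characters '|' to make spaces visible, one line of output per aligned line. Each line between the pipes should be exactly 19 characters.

Answer: |     algorithm oats|
|   glass bear table|
|system bed security|
|    moon banana bed|
| island box no moon|

Derivation:
Line 1: ['algorithm', 'oats'] (min_width=14, slack=5)
Line 2: ['glass', 'bear', 'table'] (min_width=16, slack=3)
Line 3: ['system', 'bed', 'security'] (min_width=19, slack=0)
Line 4: ['moon', 'banana', 'bed'] (min_width=15, slack=4)
Line 5: ['island', 'box', 'no', 'moon'] (min_width=18, slack=1)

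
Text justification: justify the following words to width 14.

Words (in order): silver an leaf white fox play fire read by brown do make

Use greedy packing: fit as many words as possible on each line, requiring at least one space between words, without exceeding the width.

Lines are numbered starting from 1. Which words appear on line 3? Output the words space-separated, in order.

Answer: fire read by

Derivation:
Line 1: ['silver', 'an', 'leaf'] (min_width=14, slack=0)
Line 2: ['white', 'fox', 'play'] (min_width=14, slack=0)
Line 3: ['fire', 'read', 'by'] (min_width=12, slack=2)
Line 4: ['brown', 'do', 'make'] (min_width=13, slack=1)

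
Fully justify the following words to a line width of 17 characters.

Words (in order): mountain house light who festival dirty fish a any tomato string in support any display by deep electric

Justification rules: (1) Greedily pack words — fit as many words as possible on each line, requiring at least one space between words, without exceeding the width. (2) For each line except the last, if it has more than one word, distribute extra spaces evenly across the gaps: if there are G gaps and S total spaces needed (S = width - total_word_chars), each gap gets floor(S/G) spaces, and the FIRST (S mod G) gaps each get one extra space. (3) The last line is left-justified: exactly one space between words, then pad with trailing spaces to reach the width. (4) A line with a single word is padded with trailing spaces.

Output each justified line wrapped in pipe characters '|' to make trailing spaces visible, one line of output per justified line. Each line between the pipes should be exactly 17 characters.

Answer: |mountain    house|
|light         who|
|festival    dirty|
|fish a any tomato|
|string in support|
|any   display  by|
|deep electric    |

Derivation:
Line 1: ['mountain', 'house'] (min_width=14, slack=3)
Line 2: ['light', 'who'] (min_width=9, slack=8)
Line 3: ['festival', 'dirty'] (min_width=14, slack=3)
Line 4: ['fish', 'a', 'any', 'tomato'] (min_width=17, slack=0)
Line 5: ['string', 'in', 'support'] (min_width=17, slack=0)
Line 6: ['any', 'display', 'by'] (min_width=14, slack=3)
Line 7: ['deep', 'electric'] (min_width=13, slack=4)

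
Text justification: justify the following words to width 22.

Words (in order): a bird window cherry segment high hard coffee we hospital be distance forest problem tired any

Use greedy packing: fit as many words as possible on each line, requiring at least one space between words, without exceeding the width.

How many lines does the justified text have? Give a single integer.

Line 1: ['a', 'bird', 'window', 'cherry'] (min_width=20, slack=2)
Line 2: ['segment', 'high', 'hard'] (min_width=17, slack=5)
Line 3: ['coffee', 'we', 'hospital', 'be'] (min_width=21, slack=1)
Line 4: ['distance', 'forest'] (min_width=15, slack=7)
Line 5: ['problem', 'tired', 'any'] (min_width=17, slack=5)
Total lines: 5

Answer: 5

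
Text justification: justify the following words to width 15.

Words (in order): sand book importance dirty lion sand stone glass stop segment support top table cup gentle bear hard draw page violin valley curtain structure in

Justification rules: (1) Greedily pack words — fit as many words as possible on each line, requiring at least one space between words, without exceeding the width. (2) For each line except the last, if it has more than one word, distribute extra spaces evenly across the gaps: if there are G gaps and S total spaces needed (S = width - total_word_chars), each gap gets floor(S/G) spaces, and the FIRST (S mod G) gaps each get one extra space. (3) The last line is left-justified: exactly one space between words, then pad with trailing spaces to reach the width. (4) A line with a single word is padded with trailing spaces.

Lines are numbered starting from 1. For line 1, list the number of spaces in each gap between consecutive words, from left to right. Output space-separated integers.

Line 1: ['sand', 'book'] (min_width=9, slack=6)
Line 2: ['importance'] (min_width=10, slack=5)
Line 3: ['dirty', 'lion', 'sand'] (min_width=15, slack=0)
Line 4: ['stone', 'glass'] (min_width=11, slack=4)
Line 5: ['stop', 'segment'] (min_width=12, slack=3)
Line 6: ['support', 'top'] (min_width=11, slack=4)
Line 7: ['table', 'cup'] (min_width=9, slack=6)
Line 8: ['gentle', 'bear'] (min_width=11, slack=4)
Line 9: ['hard', 'draw', 'page'] (min_width=14, slack=1)
Line 10: ['violin', 'valley'] (min_width=13, slack=2)
Line 11: ['curtain'] (min_width=7, slack=8)
Line 12: ['structure', 'in'] (min_width=12, slack=3)

Answer: 7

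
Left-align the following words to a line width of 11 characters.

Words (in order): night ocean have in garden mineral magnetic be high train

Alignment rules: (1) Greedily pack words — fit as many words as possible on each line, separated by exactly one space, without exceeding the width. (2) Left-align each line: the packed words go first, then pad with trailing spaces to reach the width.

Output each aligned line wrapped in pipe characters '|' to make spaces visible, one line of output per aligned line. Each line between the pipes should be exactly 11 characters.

Line 1: ['night', 'ocean'] (min_width=11, slack=0)
Line 2: ['have', 'in'] (min_width=7, slack=4)
Line 3: ['garden'] (min_width=6, slack=5)
Line 4: ['mineral'] (min_width=7, slack=4)
Line 5: ['magnetic', 'be'] (min_width=11, slack=0)
Line 6: ['high', 'train'] (min_width=10, slack=1)

Answer: |night ocean|
|have in    |
|garden     |
|mineral    |
|magnetic be|
|high train |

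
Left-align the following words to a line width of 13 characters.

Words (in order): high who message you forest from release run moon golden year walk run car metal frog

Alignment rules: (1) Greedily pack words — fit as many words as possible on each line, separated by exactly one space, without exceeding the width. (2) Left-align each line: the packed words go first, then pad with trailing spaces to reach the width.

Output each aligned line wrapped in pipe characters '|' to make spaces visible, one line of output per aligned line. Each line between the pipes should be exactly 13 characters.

Line 1: ['high', 'who'] (min_width=8, slack=5)
Line 2: ['message', 'you'] (min_width=11, slack=2)
Line 3: ['forest', 'from'] (min_width=11, slack=2)
Line 4: ['release', 'run'] (min_width=11, slack=2)
Line 5: ['moon', 'golden'] (min_width=11, slack=2)
Line 6: ['year', 'walk', 'run'] (min_width=13, slack=0)
Line 7: ['car', 'metal'] (min_width=9, slack=4)
Line 8: ['frog'] (min_width=4, slack=9)

Answer: |high who     |
|message you  |
|forest from  |
|release run  |
|moon golden  |
|year walk run|
|car metal    |
|frog         |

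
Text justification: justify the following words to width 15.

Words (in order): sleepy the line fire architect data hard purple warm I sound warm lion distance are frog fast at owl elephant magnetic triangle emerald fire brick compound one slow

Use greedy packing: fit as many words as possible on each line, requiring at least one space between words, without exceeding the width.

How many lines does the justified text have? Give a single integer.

Line 1: ['sleepy', 'the', 'line'] (min_width=15, slack=0)
Line 2: ['fire', 'architect'] (min_width=14, slack=1)
Line 3: ['data', 'hard'] (min_width=9, slack=6)
Line 4: ['purple', 'warm', 'I'] (min_width=13, slack=2)
Line 5: ['sound', 'warm', 'lion'] (min_width=15, slack=0)
Line 6: ['distance', 'are'] (min_width=12, slack=3)
Line 7: ['frog', 'fast', 'at'] (min_width=12, slack=3)
Line 8: ['owl', 'elephant'] (min_width=12, slack=3)
Line 9: ['magnetic'] (min_width=8, slack=7)
Line 10: ['triangle'] (min_width=8, slack=7)
Line 11: ['emerald', 'fire'] (min_width=12, slack=3)
Line 12: ['brick', 'compound'] (min_width=14, slack=1)
Line 13: ['one', 'slow'] (min_width=8, slack=7)
Total lines: 13

Answer: 13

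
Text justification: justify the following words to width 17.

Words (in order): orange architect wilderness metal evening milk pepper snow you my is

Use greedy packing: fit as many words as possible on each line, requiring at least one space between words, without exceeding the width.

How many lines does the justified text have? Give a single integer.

Line 1: ['orange', 'architect'] (min_width=16, slack=1)
Line 2: ['wilderness', 'metal'] (min_width=16, slack=1)
Line 3: ['evening', 'milk'] (min_width=12, slack=5)
Line 4: ['pepper', 'snow', 'you'] (min_width=15, slack=2)
Line 5: ['my', 'is'] (min_width=5, slack=12)
Total lines: 5

Answer: 5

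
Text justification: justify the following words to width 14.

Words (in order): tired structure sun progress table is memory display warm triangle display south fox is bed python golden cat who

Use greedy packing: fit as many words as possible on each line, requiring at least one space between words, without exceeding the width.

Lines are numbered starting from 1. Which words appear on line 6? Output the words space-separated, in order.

Line 1: ['tired'] (min_width=5, slack=9)
Line 2: ['structure', 'sun'] (min_width=13, slack=1)
Line 3: ['progress', 'table'] (min_width=14, slack=0)
Line 4: ['is', 'memory'] (min_width=9, slack=5)
Line 5: ['display', 'warm'] (min_width=12, slack=2)
Line 6: ['triangle'] (min_width=8, slack=6)
Line 7: ['display', 'south'] (min_width=13, slack=1)
Line 8: ['fox', 'is', 'bed'] (min_width=10, slack=4)
Line 9: ['python', 'golden'] (min_width=13, slack=1)
Line 10: ['cat', 'who'] (min_width=7, slack=7)

Answer: triangle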